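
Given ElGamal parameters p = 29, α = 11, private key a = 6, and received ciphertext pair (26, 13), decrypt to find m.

Shared mask s = c₁^a mod p = 26^6 mod 29.
26^1 ≡ 26 (mod 29)
26^2 = (26^1)^2 ≡ 26^2 = 676 ≡ 9 (mod 29)
26^4 = (26^2)^2 ≡ 9^2 = 81 ≡ 23 (mod 29)
26^6 = 26^4 · 26^2 ≡ 23 · 9 ≡ 4 (mod 29).
So s = 4; s⁻¹ ≡ 22 (mod 29).
m = c₂ · s⁻¹ mod 29 = 13 · 22 mod 29 = 25.

25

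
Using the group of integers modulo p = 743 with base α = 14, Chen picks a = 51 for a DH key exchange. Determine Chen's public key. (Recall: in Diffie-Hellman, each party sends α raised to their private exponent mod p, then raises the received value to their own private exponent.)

77

Public value = 14^51 mod 743.
14^1 ≡ 14 (mod 743)
14^2 = (14^1)^2 ≡ 14^2 = 196 ≡ 196 (mod 743)
14^4 = (14^2)^2 ≡ 196^2 = 38416 ≡ 523 (mod 743)
14^8 = (14^4)^2 ≡ 523^2 = 273529 ≡ 105 (mod 743)
14^16 = (14^8)^2 ≡ 105^2 = 11025 ≡ 623 (mod 743)
14^32 = (14^16)^2 ≡ 623^2 = 388129 ≡ 283 (mod 743)
14^51 = 14^32 · 14^16 · 14^2 · 14^1 ≡ 283 · 623 · 196 · 14 ≡ 77 (mod 743).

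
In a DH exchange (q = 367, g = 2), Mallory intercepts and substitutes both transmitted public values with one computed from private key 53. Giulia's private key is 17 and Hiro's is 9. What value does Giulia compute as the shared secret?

Giulia receives Mallory's public value M = 2^53 mod 367 instead of the honest one.
2^1 ≡ 2 (mod 367)
2^2 = (2^1)^2 ≡ 2^2 = 4 ≡ 4 (mod 367)
2^4 = (2^2)^2 ≡ 4^2 = 16 ≡ 16 (mod 367)
2^8 = (2^4)^2 ≡ 16^2 = 256 ≡ 256 (mod 367)
2^16 = (2^8)^2 ≡ 256^2 = 65536 ≡ 210 (mod 367)
2^32 = (2^16)^2 ≡ 210^2 = 44100 ≡ 60 (mod 367)
2^53 = 2^32 · 2^16 · 2^4 · 2^1 ≡ 60 · 210 · 16 · 2 ≡ 234 (mod 367).
So M = 234. Giulia computes K = M^17 mod 367.
234^1 ≡ 234 (mod 367)
234^2 = (234^1)^2 ≡ 234^2 = 54756 ≡ 73 (mod 367)
234^4 = (234^2)^2 ≡ 73^2 = 5329 ≡ 191 (mod 367)
234^8 = (234^4)^2 ≡ 191^2 = 36481 ≡ 148 (mod 367)
234^16 = (234^8)^2 ≡ 148^2 = 21904 ≡ 251 (mod 367)
234^17 = 234^16 · 234^1 ≡ 251 · 234 ≡ 14 (mod 367).

14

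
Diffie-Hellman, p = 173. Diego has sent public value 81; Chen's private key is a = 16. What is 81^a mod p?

83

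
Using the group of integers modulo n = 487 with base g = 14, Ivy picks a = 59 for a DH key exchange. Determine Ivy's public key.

325

Public value = 14^59 mod 487.
14^1 ≡ 14 (mod 487)
14^2 = (14^1)^2 ≡ 14^2 = 196 ≡ 196 (mod 487)
14^4 = (14^2)^2 ≡ 196^2 = 38416 ≡ 430 (mod 487)
14^8 = (14^4)^2 ≡ 430^2 = 184900 ≡ 327 (mod 487)
14^16 = (14^8)^2 ≡ 327^2 = 106929 ≡ 276 (mod 487)
14^32 = (14^16)^2 ≡ 276^2 = 76176 ≡ 204 (mod 487)
14^59 = 14^32 · 14^16 · 14^8 · 14^2 · 14^1 ≡ 204 · 276 · 327 · 196 · 14 ≡ 325 (mod 487).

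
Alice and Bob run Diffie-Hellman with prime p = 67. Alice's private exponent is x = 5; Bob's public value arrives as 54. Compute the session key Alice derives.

Shared key K = 54^5 mod 67.
54^1 ≡ 54 (mod 67)
54^2 = (54^1)^2 ≡ 54^2 = 2916 ≡ 35 (mod 67)
54^4 = (54^2)^2 ≡ 35^2 = 1225 ≡ 19 (mod 67)
54^5 = 54^4 · 54^1 ≡ 19 · 54 ≡ 21 (mod 67).

21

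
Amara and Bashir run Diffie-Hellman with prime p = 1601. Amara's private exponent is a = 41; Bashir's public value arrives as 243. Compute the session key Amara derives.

1483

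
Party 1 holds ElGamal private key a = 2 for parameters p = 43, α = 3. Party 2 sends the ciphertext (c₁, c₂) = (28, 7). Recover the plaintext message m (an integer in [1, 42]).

5

Shared mask s = c₁^a mod p = 28^2 mod 43.
28^1 ≡ 28 (mod 43)
28^2 = (28^1)^2 ≡ 28^2 = 784 ≡ 10 (mod 43)
So s = 10; s⁻¹ ≡ 13 (mod 43).
m = c₂ · s⁻¹ mod 43 = 7 · 13 mod 43 = 5.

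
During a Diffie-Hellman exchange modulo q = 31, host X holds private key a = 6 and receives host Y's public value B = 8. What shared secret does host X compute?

8

Shared key K = 8^6 mod 31.
8^1 ≡ 8 (mod 31)
8^2 = (8^1)^2 ≡ 8^2 = 64 ≡ 2 (mod 31)
8^4 = (8^2)^2 ≡ 2^2 = 4 ≡ 4 (mod 31)
8^6 = 8^4 · 8^2 ≡ 4 · 2 ≡ 8 (mod 31).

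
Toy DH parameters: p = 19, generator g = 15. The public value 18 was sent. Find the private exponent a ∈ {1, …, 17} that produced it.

9

Try successive powers of 15 modulo 19:
15^1 ≡ 15
15^2 ≡ 16
15^3 ≡ 12
15^4 ≡ 9
15^5 ≡ 2
15^6 ≡ 11
15^7 ≡ 13
15^8 ≡ 5
15^9 ≡ 18
Found: a = 9.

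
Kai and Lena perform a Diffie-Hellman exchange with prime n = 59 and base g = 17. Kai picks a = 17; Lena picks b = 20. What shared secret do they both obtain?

Kai sends A = g^a mod n = 17^17 mod 59.
17^1 ≡ 17 (mod 59)
17^2 = (17^1)^2 ≡ 17^2 = 289 ≡ 53 (mod 59)
17^4 = (17^2)^2 ≡ 53^2 = 2809 ≡ 36 (mod 59)
17^8 = (17^4)^2 ≡ 36^2 = 1296 ≡ 57 (mod 59)
17^16 = (17^8)^2 ≡ 57^2 = 3249 ≡ 4 (mod 59)
17^17 = 17^16 · 17^1 ≡ 4 · 17 ≡ 9 (mod 59).
So A = 9. Lena then computes K = A^b mod n = 9^20 mod 59.
9^1 ≡ 9 (mod 59)
9^2 = (9^1)^2 ≡ 9^2 = 81 ≡ 22 (mod 59)
9^4 = (9^2)^2 ≡ 22^2 = 484 ≡ 12 (mod 59)
9^8 = (9^4)^2 ≡ 12^2 = 144 ≡ 26 (mod 59)
9^16 = (9^8)^2 ≡ 26^2 = 676 ≡ 27 (mod 59)
9^20 = 9^16 · 9^4 ≡ 27 · 12 ≡ 29 (mod 59).

29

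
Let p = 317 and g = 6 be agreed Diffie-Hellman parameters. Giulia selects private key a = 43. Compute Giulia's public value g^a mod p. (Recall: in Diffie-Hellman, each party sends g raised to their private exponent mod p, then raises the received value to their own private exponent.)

Public value = 6^43 mod 317.
6^1 ≡ 6 (mod 317)
6^2 = (6^1)^2 ≡ 6^2 = 36 ≡ 36 (mod 317)
6^4 = (6^2)^2 ≡ 36^2 = 1296 ≡ 28 (mod 317)
6^8 = (6^4)^2 ≡ 28^2 = 784 ≡ 150 (mod 317)
6^16 = (6^8)^2 ≡ 150^2 = 22500 ≡ 310 (mod 317)
6^32 = (6^16)^2 ≡ 310^2 = 96100 ≡ 49 (mod 317)
6^43 = 6^32 · 6^8 · 6^2 · 6^1 ≡ 49 · 150 · 36 · 6 ≡ 64 (mod 317).

64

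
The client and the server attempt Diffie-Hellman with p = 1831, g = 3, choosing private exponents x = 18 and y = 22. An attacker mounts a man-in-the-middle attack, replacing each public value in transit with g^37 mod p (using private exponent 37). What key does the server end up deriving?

146

The server receives an attacker's public value M = 3^37 mod 1831 instead of the honest one.
3^1 ≡ 3 (mod 1831)
3^2 = (3^1)^2 ≡ 3^2 = 9 ≡ 9 (mod 1831)
3^4 = (3^2)^2 ≡ 9^2 = 81 ≡ 81 (mod 1831)
3^8 = (3^4)^2 ≡ 81^2 = 6561 ≡ 1068 (mod 1831)
3^16 = (3^8)^2 ≡ 1068^2 = 1140624 ≡ 1742 (mod 1831)
3^32 = (3^16)^2 ≡ 1742^2 = 3034564 ≡ 597 (mod 1831)
3^37 = 3^32 · 3^4 · 3^1 ≡ 597 · 81 · 3 ≡ 422 (mod 1831).
So M = 422. The server computes K = M^22 mod 1831.
422^1 ≡ 422 (mod 1831)
422^2 = (422^1)^2 ≡ 422^2 = 178084 ≡ 477 (mod 1831)
422^4 = (422^2)^2 ≡ 477^2 = 227529 ≡ 485 (mod 1831)
422^8 = (422^4)^2 ≡ 485^2 = 235225 ≡ 857 (mod 1831)
422^16 = (422^8)^2 ≡ 857^2 = 734449 ≡ 218 (mod 1831)
422^22 = 422^16 · 422^4 · 422^2 ≡ 218 · 485 · 477 ≡ 146 (mod 1831).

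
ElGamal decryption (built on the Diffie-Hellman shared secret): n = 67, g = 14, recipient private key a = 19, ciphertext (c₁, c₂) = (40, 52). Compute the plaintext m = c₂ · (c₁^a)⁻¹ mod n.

Shared mask s = c₁^a mod n = 40^19 mod 67.
40^1 ≡ 40 (mod 67)
40^2 = (40^1)^2 ≡ 40^2 = 1600 ≡ 59 (mod 67)
40^4 = (40^2)^2 ≡ 59^2 = 3481 ≡ 64 (mod 67)
40^8 = (40^4)^2 ≡ 64^2 = 4096 ≡ 9 (mod 67)
40^16 = (40^8)^2 ≡ 9^2 = 81 ≡ 14 (mod 67)
40^19 = 40^16 · 40^2 · 40^1 ≡ 14 · 59 · 40 ≡ 9 (mod 67).
So s = 9; s⁻¹ ≡ 15 (mod 67).
m = c₂ · s⁻¹ mod 67 = 52 · 15 mod 67 = 43.

43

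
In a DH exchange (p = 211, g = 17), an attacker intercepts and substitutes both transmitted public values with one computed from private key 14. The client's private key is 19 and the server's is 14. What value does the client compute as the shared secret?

137

The client receives an attacker's public value M = 17^14 mod 211 instead of the honest one.
17^1 ≡ 17 (mod 211)
17^2 = (17^1)^2 ≡ 17^2 = 289 ≡ 78 (mod 211)
17^4 = (17^2)^2 ≡ 78^2 = 6084 ≡ 176 (mod 211)
17^8 = (17^4)^2 ≡ 176^2 = 30976 ≡ 170 (mod 211)
17^14 = 17^8 · 17^4 · 17^2 ≡ 170 · 176 · 78 ≡ 100 (mod 211).
So M = 100. The client computes K = M^19 mod 211.
100^1 ≡ 100 (mod 211)
100^2 = (100^1)^2 ≡ 100^2 = 10000 ≡ 83 (mod 211)
100^4 = (100^2)^2 ≡ 83^2 = 6889 ≡ 137 (mod 211)
100^8 = (100^4)^2 ≡ 137^2 = 18769 ≡ 201 (mod 211)
100^16 = (100^8)^2 ≡ 201^2 = 40401 ≡ 100 (mod 211)
100^19 = 100^16 · 100^2 · 100^1 ≡ 100 · 83 · 100 ≡ 137 (mod 211).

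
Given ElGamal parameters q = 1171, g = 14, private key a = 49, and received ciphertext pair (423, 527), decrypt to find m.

Shared mask s = c₁^a mod q = 423^49 mod 1171.
423^1 ≡ 423 (mod 1171)
423^2 = (423^1)^2 ≡ 423^2 = 178929 ≡ 937 (mod 1171)
423^4 = (423^2)^2 ≡ 937^2 = 877969 ≡ 890 (mod 1171)
423^8 = (423^4)^2 ≡ 890^2 = 792100 ≡ 504 (mod 1171)
423^16 = (423^8)^2 ≡ 504^2 = 254016 ≡ 1080 (mod 1171)
423^32 = (423^16)^2 ≡ 1080^2 = 1166400 ≡ 84 (mod 1171)
423^49 = 423^32 · 423^16 · 423^1 ≡ 84 · 1080 · 423 ≡ 890 (mod 1171).
So s = 890; s⁻¹ ≡ 25 (mod 1171).
m = c₂ · s⁻¹ mod 1171 = 527 · 25 mod 1171 = 294.

294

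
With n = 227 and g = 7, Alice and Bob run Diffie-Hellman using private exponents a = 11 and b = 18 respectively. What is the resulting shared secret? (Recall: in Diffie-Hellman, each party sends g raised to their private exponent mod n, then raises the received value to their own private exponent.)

Bob sends B = g^b mod n = 7^18 mod 227.
7^1 ≡ 7 (mod 227)
7^2 = (7^1)^2 ≡ 7^2 = 49 ≡ 49 (mod 227)
7^4 = (7^2)^2 ≡ 49^2 = 2401 ≡ 131 (mod 227)
7^8 = (7^4)^2 ≡ 131^2 = 17161 ≡ 136 (mod 227)
7^16 = (7^8)^2 ≡ 136^2 = 18496 ≡ 109 (mod 227)
7^18 = 7^16 · 7^2 ≡ 109 · 49 ≡ 120 (mod 227).
So B = 120. Alice then computes K = B^a mod n = 120^11 mod 227.
120^1 ≡ 120 (mod 227)
120^2 = (120^1)^2 ≡ 120^2 = 14400 ≡ 99 (mod 227)
120^4 = (120^2)^2 ≡ 99^2 = 9801 ≡ 40 (mod 227)
120^8 = (120^4)^2 ≡ 40^2 = 1600 ≡ 11 (mod 227)
120^11 = 120^8 · 120^2 · 120^1 ≡ 11 · 99 · 120 ≡ 155 (mod 227).

155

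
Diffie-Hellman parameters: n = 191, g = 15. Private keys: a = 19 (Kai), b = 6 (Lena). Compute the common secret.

109

Kai sends A = g^a mod n = 15^19 mod 191.
15^1 ≡ 15 (mod 191)
15^2 = (15^1)^2 ≡ 15^2 = 225 ≡ 34 (mod 191)
15^4 = (15^2)^2 ≡ 34^2 = 1156 ≡ 10 (mod 191)
15^8 = (15^4)^2 ≡ 10^2 = 100 ≡ 100 (mod 191)
15^16 = (15^8)^2 ≡ 100^2 = 10000 ≡ 68 (mod 191)
15^19 = 15^16 · 15^2 · 15^1 ≡ 68 · 34 · 15 ≡ 109 (mod 191).
So A = 109. Lena then computes K = A^b mod n = 109^6 mod 191.
109^1 ≡ 109 (mod 191)
109^2 = (109^1)^2 ≡ 109^2 = 11881 ≡ 39 (mod 191)
109^4 = (109^2)^2 ≡ 39^2 = 1521 ≡ 184 (mod 191)
109^6 = 109^4 · 109^2 ≡ 184 · 39 ≡ 109 (mod 191).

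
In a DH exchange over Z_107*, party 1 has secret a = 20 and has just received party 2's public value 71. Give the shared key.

39

Shared key K = 71^20 mod 107.
71^1 ≡ 71 (mod 107)
71^2 = (71^1)^2 ≡ 71^2 = 5041 ≡ 12 (mod 107)
71^4 = (71^2)^2 ≡ 12^2 = 144 ≡ 37 (mod 107)
71^8 = (71^4)^2 ≡ 37^2 = 1369 ≡ 85 (mod 107)
71^16 = (71^8)^2 ≡ 85^2 = 7225 ≡ 56 (mod 107)
71^20 = 71^16 · 71^4 ≡ 56 · 37 ≡ 39 (mod 107).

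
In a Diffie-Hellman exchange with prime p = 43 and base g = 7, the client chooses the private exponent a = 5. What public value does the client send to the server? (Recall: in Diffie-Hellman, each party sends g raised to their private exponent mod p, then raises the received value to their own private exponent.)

37

Public value = 7^5 mod 43.
7^1 ≡ 7 (mod 43)
7^2 = (7^1)^2 ≡ 7^2 = 49 ≡ 6 (mod 43)
7^4 = (7^2)^2 ≡ 6^2 = 36 ≡ 36 (mod 43)
7^5 = 7^4 · 7^1 ≡ 36 · 7 ≡ 37 (mod 43).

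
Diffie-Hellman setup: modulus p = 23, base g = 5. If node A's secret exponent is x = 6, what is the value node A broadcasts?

8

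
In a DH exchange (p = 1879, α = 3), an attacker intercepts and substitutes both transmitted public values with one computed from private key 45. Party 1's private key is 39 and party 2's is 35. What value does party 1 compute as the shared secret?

728

Party 1 receives an attacker's public value M = 3^45 mod 1879 instead of the honest one.
3^1 ≡ 3 (mod 1879)
3^2 = (3^1)^2 ≡ 3^2 = 9 ≡ 9 (mod 1879)
3^4 = (3^2)^2 ≡ 9^2 = 81 ≡ 81 (mod 1879)
3^8 = (3^4)^2 ≡ 81^2 = 6561 ≡ 924 (mod 1879)
3^16 = (3^8)^2 ≡ 924^2 = 853776 ≡ 710 (mod 1879)
3^32 = (3^16)^2 ≡ 710^2 = 504100 ≡ 528 (mod 1879)
3^45 = 3^32 · 3^8 · 3^4 · 3^1 ≡ 528 · 924 · 81 · 3 ≡ 1149 (mod 1879).
So M = 1149. Party 1 computes K = M^39 mod 1879.
1149^1 ≡ 1149 (mod 1879)
1149^2 = (1149^1)^2 ≡ 1149^2 = 1320201 ≡ 1143 (mod 1879)
1149^4 = (1149^2)^2 ≡ 1143^2 = 1306449 ≡ 544 (mod 1879)
1149^8 = (1149^4)^2 ≡ 544^2 = 295936 ≡ 933 (mod 1879)
1149^16 = (1149^8)^2 ≡ 933^2 = 870489 ≡ 512 (mod 1879)
1149^32 = (1149^16)^2 ≡ 512^2 = 262144 ≡ 963 (mod 1879)
1149^39 = 1149^32 · 1149^4 · 1149^2 · 1149^1 ≡ 963 · 544 · 1143 · 1149 ≡ 728 (mod 1879).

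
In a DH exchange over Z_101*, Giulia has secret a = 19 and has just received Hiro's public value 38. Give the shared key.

86

Shared key K = 38^19 mod 101.
38^1 ≡ 38 (mod 101)
38^2 = (38^1)^2 ≡ 38^2 = 1444 ≡ 30 (mod 101)
38^4 = (38^2)^2 ≡ 30^2 = 900 ≡ 92 (mod 101)
38^8 = (38^4)^2 ≡ 92^2 = 8464 ≡ 81 (mod 101)
38^16 = (38^8)^2 ≡ 81^2 = 6561 ≡ 97 (mod 101)
38^19 = 38^16 · 38^2 · 38^1 ≡ 97 · 30 · 38 ≡ 86 (mod 101).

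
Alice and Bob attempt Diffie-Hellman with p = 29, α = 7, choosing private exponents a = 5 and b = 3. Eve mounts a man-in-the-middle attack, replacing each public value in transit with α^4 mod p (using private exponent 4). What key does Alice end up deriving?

Alice receives Eve's public value M = 7^4 mod 29 instead of the honest one.
7^1 ≡ 7 (mod 29)
7^2 = (7^1)^2 ≡ 7^2 = 49 ≡ 20 (mod 29)
7^4 = (7^2)^2 ≡ 20^2 = 400 ≡ 23 (mod 29)
So M = 23. Alice computes K = M^5 mod 29.
23^1 ≡ 23 (mod 29)
23^2 = (23^1)^2 ≡ 23^2 = 529 ≡ 7 (mod 29)
23^4 = (23^2)^2 ≡ 7^2 = 49 ≡ 20 (mod 29)
23^5 = 23^4 · 23^1 ≡ 20 · 23 ≡ 25 (mod 29).

25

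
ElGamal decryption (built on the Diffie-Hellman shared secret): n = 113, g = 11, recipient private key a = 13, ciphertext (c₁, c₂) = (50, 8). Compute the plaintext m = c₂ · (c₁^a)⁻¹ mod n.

Shared mask s = c₁^a mod n = 50^13 mod 113.
50^1 ≡ 50 (mod 113)
50^2 = (50^1)^2 ≡ 50^2 = 2500 ≡ 14 (mod 113)
50^4 = (50^2)^2 ≡ 14^2 = 196 ≡ 83 (mod 113)
50^8 = (50^4)^2 ≡ 83^2 = 6889 ≡ 109 (mod 113)
50^13 = 50^8 · 50^4 · 50^1 ≡ 109 · 83 · 50 ≡ 11 (mod 113).
So s = 11; s⁻¹ ≡ 72 (mod 113).
m = c₂ · s⁻¹ mod 113 = 8 · 72 mod 113 = 11.

11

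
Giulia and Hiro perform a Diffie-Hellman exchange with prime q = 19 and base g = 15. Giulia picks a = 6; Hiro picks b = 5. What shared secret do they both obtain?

7

Giulia sends A = g^a mod q = 15^6 mod 19.
15^1 ≡ 15 (mod 19)
15^2 = (15^1)^2 ≡ 15^2 = 225 ≡ 16 (mod 19)
15^4 = (15^2)^2 ≡ 16^2 = 256 ≡ 9 (mod 19)
15^6 = 15^4 · 15^2 ≡ 9 · 16 ≡ 11 (mod 19).
So A = 11. Hiro then computes K = A^b mod q = 11^5 mod 19.
11^1 ≡ 11 (mod 19)
11^2 = (11^1)^2 ≡ 11^2 = 121 ≡ 7 (mod 19)
11^4 = (11^2)^2 ≡ 7^2 = 49 ≡ 11 (mod 19)
11^5 = 11^4 · 11^1 ≡ 11 · 11 ≡ 7 (mod 19).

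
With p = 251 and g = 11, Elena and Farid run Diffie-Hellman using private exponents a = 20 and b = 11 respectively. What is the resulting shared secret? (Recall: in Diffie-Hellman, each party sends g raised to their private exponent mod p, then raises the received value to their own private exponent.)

Farid sends B = g^b mod p = 11^11 mod 251.
11^1 ≡ 11 (mod 251)
11^2 = (11^1)^2 ≡ 11^2 = 121 ≡ 121 (mod 251)
11^4 = (11^2)^2 ≡ 121^2 = 14641 ≡ 83 (mod 251)
11^8 = (11^4)^2 ≡ 83^2 = 6889 ≡ 112 (mod 251)
11^11 = 11^8 · 11^2 · 11^1 ≡ 112 · 121 · 11 ≡ 229 (mod 251).
So B = 229. Elena then computes K = B^a mod p = 229^20 mod 251.
229^1 ≡ 229 (mod 251)
229^2 = (229^1)^2 ≡ 229^2 = 52441 ≡ 233 (mod 251)
229^4 = (229^2)^2 ≡ 233^2 = 54289 ≡ 73 (mod 251)
229^8 = (229^4)^2 ≡ 73^2 = 5329 ≡ 58 (mod 251)
229^16 = (229^8)^2 ≡ 58^2 = 3364 ≡ 101 (mod 251)
229^20 = 229^16 · 229^4 ≡ 101 · 73 ≡ 94 (mod 251).

94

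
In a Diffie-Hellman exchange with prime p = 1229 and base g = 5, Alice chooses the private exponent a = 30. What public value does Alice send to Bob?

Public value = 5^30 (mod 1229).
5^1 ≡ 5 (mod 1229)
5^2 = (5^1)^2 ≡ 5^2 = 25 ≡ 25 (mod 1229)
5^4 = (5^2)^2 ≡ 25^2 = 625 ≡ 625 (mod 1229)
5^8 = (5^4)^2 ≡ 625^2 = 390625 ≡ 1032 (mod 1229)
5^16 = (5^8)^2 ≡ 1032^2 = 1065024 ≡ 710 (mod 1229)
5^30 = 5^16 · 5^8 · 5^4 · 5^2 ≡ 710 · 1032 · 625 · 25 ≡ 500 (mod 1229).

500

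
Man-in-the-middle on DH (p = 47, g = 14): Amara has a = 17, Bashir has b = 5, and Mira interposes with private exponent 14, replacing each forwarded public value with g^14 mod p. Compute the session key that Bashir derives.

Bashir receives Mira's public value M = 14^14 mod 47 instead of the honest one.
14^1 ≡ 14 (mod 47)
14^2 = (14^1)^2 ≡ 14^2 = 196 ≡ 8 (mod 47)
14^4 = (14^2)^2 ≡ 8^2 = 64 ≡ 17 (mod 47)
14^8 = (14^4)^2 ≡ 17^2 = 289 ≡ 7 (mod 47)
14^14 = 14^8 · 14^4 · 14^2 ≡ 7 · 17 · 8 ≡ 12 (mod 47).
So M = 12. Bashir computes K = M^5 mod 47.
12^1 ≡ 12 (mod 47)
12^2 = (12^1)^2 ≡ 12^2 = 144 ≡ 3 (mod 47)
12^4 = (12^2)^2 ≡ 3^2 = 9 ≡ 9 (mod 47)
12^5 = 12^4 · 12^1 ≡ 9 · 12 ≡ 14 (mod 47).

14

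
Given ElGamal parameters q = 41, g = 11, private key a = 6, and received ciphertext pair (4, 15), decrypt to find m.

27

Shared mask s = c₁^a mod q = 4^6 mod 41.
4^1 ≡ 4 (mod 41)
4^2 = (4^1)^2 ≡ 4^2 = 16 ≡ 16 (mod 41)
4^4 = (4^2)^2 ≡ 16^2 = 256 ≡ 10 (mod 41)
4^6 = 4^4 · 4^2 ≡ 10 · 16 ≡ 37 (mod 41).
So s = 37; s⁻¹ ≡ 10 (mod 41).
m = c₂ · s⁻¹ mod 41 = 15 · 10 mod 41 = 27.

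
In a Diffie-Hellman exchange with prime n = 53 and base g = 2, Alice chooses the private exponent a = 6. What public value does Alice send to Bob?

Public value = 2^6 mod 53.
2^1 ≡ 2 (mod 53)
2^2 = (2^1)^2 ≡ 2^2 = 4 ≡ 4 (mod 53)
2^4 = (2^2)^2 ≡ 4^2 = 16 ≡ 16 (mod 53)
2^6 = 2^4 · 2^2 ≡ 16 · 4 ≡ 11 (mod 53).

11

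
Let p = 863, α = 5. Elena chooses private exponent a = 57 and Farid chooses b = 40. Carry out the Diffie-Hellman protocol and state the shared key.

485

Farid sends B = α^b mod p = 5^40 mod 863.
5^1 ≡ 5 (mod 863)
5^2 = (5^1)^2 ≡ 5^2 = 25 ≡ 25 (mod 863)
5^4 = (5^2)^2 ≡ 25^2 = 625 ≡ 625 (mod 863)
5^8 = (5^4)^2 ≡ 625^2 = 390625 ≡ 549 (mod 863)
5^16 = (5^8)^2 ≡ 549^2 = 301401 ≡ 214 (mod 863)
5^32 = (5^16)^2 ≡ 214^2 = 45796 ≡ 57 (mod 863)
5^40 = 5^32 · 5^8 ≡ 57 · 549 ≡ 225 (mod 863).
So B = 225. Elena then computes K = B^a mod p = 225^57 mod 863.
225^1 ≡ 225 (mod 863)
225^2 = (225^1)^2 ≡ 225^2 = 50625 ≡ 571 (mod 863)
225^4 = (225^2)^2 ≡ 571^2 = 326041 ≡ 690 (mod 863)
225^8 = (225^4)^2 ≡ 690^2 = 476100 ≡ 587 (mod 863)
225^16 = (225^8)^2 ≡ 587^2 = 344569 ≡ 232 (mod 863)
225^32 = (225^16)^2 ≡ 232^2 = 53824 ≡ 318 (mod 863)
225^57 = 225^32 · 225^16 · 225^8 · 225^1 ≡ 318 · 232 · 587 · 225 ≡ 485 (mod 863).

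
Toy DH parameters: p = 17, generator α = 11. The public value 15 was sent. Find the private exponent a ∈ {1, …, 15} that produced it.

10

Try successive powers of 11 modulo 17:
11^1 ≡ 11
11^2 ≡ 2
11^3 ≡ 5
11^4 ≡ 4
11^5 ≡ 10
11^6 ≡ 8
11^7 ≡ 3
11^8 ≡ 16
11^9 ≡ 6
11^10 ≡ 15
Found: a = 10.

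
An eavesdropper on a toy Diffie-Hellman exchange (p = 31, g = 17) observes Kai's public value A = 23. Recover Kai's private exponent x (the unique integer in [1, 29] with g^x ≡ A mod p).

21

Try successive powers of 17 modulo 31:
17^1 ≡ 17
17^2 ≡ 10
17^3 ≡ 15
17^4 ≡ 7
17^5 ≡ 26
17^6 ≡ 8
17^7 ≡ 12
17^8 ≡ 18
17^9 ≡ 27
17^10 ≡ 25
17^11 ≡ 22
17^12 ≡ 2
17^13 ≡ 3
17^14 ≡ 20
17^15 ≡ 30
17^16 ≡ 14
17^17 ≡ 21
17^18 ≡ 16
17^19 ≡ 24
17^20 ≡ 5
17^21 ≡ 23
Found: x = 21.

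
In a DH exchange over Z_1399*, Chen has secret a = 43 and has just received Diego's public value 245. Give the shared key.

Shared key K = 245^43 mod 1399.
245^1 ≡ 245 (mod 1399)
245^2 = (245^1)^2 ≡ 245^2 = 60025 ≡ 1267 (mod 1399)
245^4 = (245^2)^2 ≡ 1267^2 = 1605289 ≡ 636 (mod 1399)
245^8 = (245^4)^2 ≡ 636^2 = 404496 ≡ 185 (mod 1399)
245^16 = (245^8)^2 ≡ 185^2 = 34225 ≡ 649 (mod 1399)
245^32 = (245^16)^2 ≡ 649^2 = 421201 ≡ 102 (mod 1399)
245^43 = 245^32 · 245^8 · 245^2 · 245^1 ≡ 102 · 185 · 1267 · 245 ≡ 591 (mod 1399).

591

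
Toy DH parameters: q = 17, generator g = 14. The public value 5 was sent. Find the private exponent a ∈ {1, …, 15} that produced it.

Try successive powers of 14 modulo 17:
14^1 ≡ 14
14^2 ≡ 9
14^3 ≡ 7
14^4 ≡ 13
14^5 ≡ 12
14^6 ≡ 15
14^7 ≡ 6
14^8 ≡ 16
14^9 ≡ 3
14^10 ≡ 8
14^11 ≡ 10
14^12 ≡ 4
14^13 ≡ 5
Found: a = 13.

13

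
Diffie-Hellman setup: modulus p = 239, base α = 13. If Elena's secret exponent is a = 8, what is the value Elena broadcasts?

60

Public value = 13^{8} \pmod{239}.
13^1 ≡ 13 (mod 239)
13^2 = (13^1)^2 ≡ 13^2 = 169 ≡ 169 (mod 239)
13^4 = (13^2)^2 ≡ 169^2 = 28561 ≡ 120 (mod 239)
13^8 = (13^4)^2 ≡ 120^2 = 14400 ≡ 60 (mod 239)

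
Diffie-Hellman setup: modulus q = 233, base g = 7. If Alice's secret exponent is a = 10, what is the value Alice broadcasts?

Public value = 7^10 (mod 233).
7^1 ≡ 7 (mod 233)
7^2 = (7^1)^2 ≡ 7^2 = 49 ≡ 49 (mod 233)
7^4 = (7^2)^2 ≡ 49^2 = 2401 ≡ 71 (mod 233)
7^8 = (7^4)^2 ≡ 71^2 = 5041 ≡ 148 (mod 233)
7^10 = 7^8 · 7^2 ≡ 148 · 49 ≡ 29 (mod 233).

29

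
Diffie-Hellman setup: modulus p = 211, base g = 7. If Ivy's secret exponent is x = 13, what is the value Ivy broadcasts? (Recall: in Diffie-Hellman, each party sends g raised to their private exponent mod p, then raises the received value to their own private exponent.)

Public value = 7^13 (mod 211).
7^1 ≡ 7 (mod 211)
7^2 = (7^1)^2 ≡ 7^2 = 49 ≡ 49 (mod 211)
7^4 = (7^2)^2 ≡ 49^2 = 2401 ≡ 80 (mod 211)
7^8 = (7^4)^2 ≡ 80^2 = 6400 ≡ 70 (mod 211)
7^13 = 7^8 · 7^4 · 7^1 ≡ 70 · 80 · 7 ≡ 165 (mod 211).

165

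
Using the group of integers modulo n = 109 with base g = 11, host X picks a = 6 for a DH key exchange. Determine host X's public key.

Public value = 11^6 (mod 109).
11^1 ≡ 11 (mod 109)
11^2 = (11^1)^2 ≡ 11^2 = 121 ≡ 12 (mod 109)
11^4 = (11^2)^2 ≡ 12^2 = 144 ≡ 35 (mod 109)
11^6 = 11^4 · 11^2 ≡ 35 · 12 ≡ 93 (mod 109).

93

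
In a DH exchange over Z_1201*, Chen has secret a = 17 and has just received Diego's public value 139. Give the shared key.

1096

Shared key K = 139^17 mod 1201.
139^1 ≡ 139 (mod 1201)
139^2 = (139^1)^2 ≡ 139^2 = 19321 ≡ 105 (mod 1201)
139^4 = (139^2)^2 ≡ 105^2 = 11025 ≡ 216 (mod 1201)
139^8 = (139^4)^2 ≡ 216^2 = 46656 ≡ 1018 (mod 1201)
139^16 = (139^8)^2 ≡ 1018^2 = 1036324 ≡ 1062 (mod 1201)
139^17 = 139^16 · 139^1 ≡ 1062 · 139 ≡ 1096 (mod 1201).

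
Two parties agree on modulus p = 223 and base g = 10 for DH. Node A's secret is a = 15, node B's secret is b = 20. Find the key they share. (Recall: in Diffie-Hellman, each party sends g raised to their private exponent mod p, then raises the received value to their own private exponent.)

196

Node A sends A = g^a mod p = 10^15 mod 223.
10^1 ≡ 10 (mod 223)
10^2 = (10^1)^2 ≡ 10^2 = 100 ≡ 100 (mod 223)
10^4 = (10^2)^2 ≡ 100^2 = 10000 ≡ 188 (mod 223)
10^8 = (10^4)^2 ≡ 188^2 = 35344 ≡ 110 (mod 223)
10^15 = 10^8 · 10^4 · 10^2 · 10^1 ≡ 110 · 188 · 100 · 10 ≡ 95 (mod 223).
So A = 95. Node B then computes K = A^b mod p = 95^20 mod 223.
95^1 ≡ 95 (mod 223)
95^2 = (95^1)^2 ≡ 95^2 = 9025 ≡ 105 (mod 223)
95^4 = (95^2)^2 ≡ 105^2 = 11025 ≡ 98 (mod 223)
95^8 = (95^4)^2 ≡ 98^2 = 9604 ≡ 15 (mod 223)
95^16 = (95^8)^2 ≡ 15^2 = 225 ≡ 2 (mod 223)
95^20 = 95^16 · 95^4 ≡ 2 · 98 ≡ 196 (mod 223).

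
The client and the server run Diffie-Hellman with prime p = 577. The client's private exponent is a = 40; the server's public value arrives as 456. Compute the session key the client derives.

364

Shared key K = 456^40 mod 577.
456^1 ≡ 456 (mod 577)
456^2 = (456^1)^2 ≡ 456^2 = 207936 ≡ 216 (mod 577)
456^4 = (456^2)^2 ≡ 216^2 = 46656 ≡ 496 (mod 577)
456^8 = (456^4)^2 ≡ 496^2 = 246016 ≡ 214 (mod 577)
456^16 = (456^8)^2 ≡ 214^2 = 45796 ≡ 213 (mod 577)
456^32 = (456^16)^2 ≡ 213^2 = 45369 ≡ 363 (mod 577)
456^40 = 456^32 · 456^8 ≡ 363 · 214 ≡ 364 (mod 577).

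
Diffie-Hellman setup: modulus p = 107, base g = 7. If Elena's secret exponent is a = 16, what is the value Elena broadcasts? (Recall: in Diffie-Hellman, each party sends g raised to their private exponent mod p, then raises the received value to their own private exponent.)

53

Public value = 7^16 mod 107.
7^1 ≡ 7 (mod 107)
7^2 = (7^1)^2 ≡ 7^2 = 49 ≡ 49 (mod 107)
7^4 = (7^2)^2 ≡ 49^2 = 2401 ≡ 47 (mod 107)
7^8 = (7^4)^2 ≡ 47^2 = 2209 ≡ 69 (mod 107)
7^16 = (7^8)^2 ≡ 69^2 = 4761 ≡ 53 (mod 107)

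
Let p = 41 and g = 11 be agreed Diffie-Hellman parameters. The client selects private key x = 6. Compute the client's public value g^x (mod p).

33

Public value = 11^6 (mod 41).
11^1 ≡ 11 (mod 41)
11^2 = (11^1)^2 ≡ 11^2 = 121 ≡ 39 (mod 41)
11^4 = (11^2)^2 ≡ 39^2 = 1521 ≡ 4 (mod 41)
11^6 = 11^4 · 11^2 ≡ 4 · 39 ≡ 33 (mod 41).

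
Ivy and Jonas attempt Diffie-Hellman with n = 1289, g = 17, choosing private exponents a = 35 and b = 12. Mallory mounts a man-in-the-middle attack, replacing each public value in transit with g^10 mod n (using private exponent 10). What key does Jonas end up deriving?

Jonas receives Mallory's public value M = 17^10 mod 1289 instead of the honest one.
17^1 ≡ 17 (mod 1289)
17^2 = (17^1)^2 ≡ 17^2 = 289 ≡ 289 (mod 1289)
17^4 = (17^2)^2 ≡ 289^2 = 83521 ≡ 1025 (mod 1289)
17^8 = (17^4)^2 ≡ 1025^2 = 1050625 ≡ 90 (mod 1289)
17^10 = 17^8 · 17^2 ≡ 90 · 289 ≡ 230 (mod 1289).
So M = 230. Jonas computes K = M^12 mod 1289.
230^1 ≡ 230 (mod 1289)
230^2 = (230^1)^2 ≡ 230^2 = 52900 ≡ 51 (mod 1289)
230^4 = (230^2)^2 ≡ 51^2 = 2601 ≡ 23 (mod 1289)
230^8 = (230^4)^2 ≡ 23^2 = 529 ≡ 529 (mod 1289)
230^12 = 230^8 · 230^4 ≡ 529 · 23 ≡ 566 (mod 1289).

566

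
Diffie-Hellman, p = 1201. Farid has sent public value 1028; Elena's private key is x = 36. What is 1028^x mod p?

Shared key K = 1028^36 mod 1201.
1028^1 ≡ 1028 (mod 1201)
1028^2 = (1028^1)^2 ≡ 1028^2 = 1056784 ≡ 1105 (mod 1201)
1028^4 = (1028^2)^2 ≡ 1105^2 = 1221025 ≡ 809 (mod 1201)
1028^8 = (1028^4)^2 ≡ 809^2 = 654481 ≡ 1137 (mod 1201)
1028^16 = (1028^8)^2 ≡ 1137^2 = 1292769 ≡ 493 (mod 1201)
1028^32 = (1028^16)^2 ≡ 493^2 = 243049 ≡ 447 (mod 1201)
1028^36 = 1028^32 · 1028^4 ≡ 447 · 809 ≡ 122 (mod 1201).

122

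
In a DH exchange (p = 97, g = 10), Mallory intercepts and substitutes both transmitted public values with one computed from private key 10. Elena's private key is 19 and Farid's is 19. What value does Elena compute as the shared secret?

65

Elena receives Mallory's public value M = 10^10 mod 97 instead of the honest one.
10^1 ≡ 10 (mod 97)
10^2 = (10^1)^2 ≡ 10^2 = 100 ≡ 3 (mod 97)
10^4 = (10^2)^2 ≡ 3^2 = 9 ≡ 9 (mod 97)
10^8 = (10^4)^2 ≡ 9^2 = 81 ≡ 81 (mod 97)
10^10 = 10^8 · 10^2 ≡ 81 · 3 ≡ 49 (mod 97).
So M = 49. Elena computes K = M^19 mod 97.
49^1 ≡ 49 (mod 97)
49^2 = (49^1)^2 ≡ 49^2 = 2401 ≡ 73 (mod 97)
49^4 = (49^2)^2 ≡ 73^2 = 5329 ≡ 91 (mod 97)
49^8 = (49^4)^2 ≡ 91^2 = 8281 ≡ 36 (mod 97)
49^16 = (49^8)^2 ≡ 36^2 = 1296 ≡ 35 (mod 97)
49^19 = 49^16 · 49^2 · 49^1 ≡ 35 · 73 · 49 ≡ 65 (mod 97).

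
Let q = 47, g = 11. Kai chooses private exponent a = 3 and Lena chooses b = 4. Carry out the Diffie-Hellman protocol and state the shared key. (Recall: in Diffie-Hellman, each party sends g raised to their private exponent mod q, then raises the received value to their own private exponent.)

Kai sends A = g^a mod q = 11^3 mod 47.
11^1 ≡ 11 (mod 47)
11^2 = (11^1)^2 ≡ 11^2 = 121 ≡ 27 (mod 47)
11^3 = 11^2 · 11^1 ≡ 27 · 11 ≡ 15 (mod 47).
So A = 15. Lena then computes K = A^b mod q = 15^4 mod 47.
15^1 ≡ 15 (mod 47)
15^2 = (15^1)^2 ≡ 15^2 = 225 ≡ 37 (mod 47)
15^4 = (15^2)^2 ≡ 37^2 = 1369 ≡ 6 (mod 47)

6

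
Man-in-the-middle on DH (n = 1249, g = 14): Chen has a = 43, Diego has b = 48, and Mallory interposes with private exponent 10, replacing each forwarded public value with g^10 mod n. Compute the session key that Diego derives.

1185

Diego receives Mallory's public value M = 14^10 mod 1249 instead of the honest one.
14^1 ≡ 14 (mod 1249)
14^2 = (14^1)^2 ≡ 14^2 = 196 ≡ 196 (mod 1249)
14^4 = (14^2)^2 ≡ 196^2 = 38416 ≡ 946 (mod 1249)
14^8 = (14^4)^2 ≡ 946^2 = 894916 ≡ 632 (mod 1249)
14^10 = 14^8 · 14^2 ≡ 632 · 196 ≡ 221 (mod 1249).
So M = 221. Diego computes K = M^48 mod 1249.
221^1 ≡ 221 (mod 1249)
221^2 = (221^1)^2 ≡ 221^2 = 48841 ≡ 130 (mod 1249)
221^4 = (221^2)^2 ≡ 130^2 = 16900 ≡ 663 (mod 1249)
221^8 = (221^4)^2 ≡ 663^2 = 439569 ≡ 1170 (mod 1249)
221^16 = (221^8)^2 ≡ 1170^2 = 1368900 ≡ 1245 (mod 1249)
221^32 = (221^16)^2 ≡ 1245^2 = 1550025 ≡ 16 (mod 1249)
221^48 = 221^32 · 221^16 ≡ 16 · 1245 ≡ 1185 (mod 1249).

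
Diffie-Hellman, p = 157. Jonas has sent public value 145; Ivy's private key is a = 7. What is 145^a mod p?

145

Shared key K = 145^7 mod 157.
145^1 ≡ 145 (mod 157)
145^2 = (145^1)^2 ≡ 145^2 = 21025 ≡ 144 (mod 157)
145^4 = (145^2)^2 ≡ 144^2 = 20736 ≡ 12 (mod 157)
145^7 = 145^4 · 145^2 · 145^1 ≡ 12 · 144 · 145 ≡ 145 (mod 157).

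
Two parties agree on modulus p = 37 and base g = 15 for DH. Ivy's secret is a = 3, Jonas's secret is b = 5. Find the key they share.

23

Jonas sends B = g^b mod p = 15^5 mod 37.
15^1 ≡ 15 (mod 37)
15^2 = (15^1)^2 ≡ 15^2 = 225 ≡ 3 (mod 37)
15^4 = (15^2)^2 ≡ 3^2 = 9 ≡ 9 (mod 37)
15^5 = 15^4 · 15^1 ≡ 9 · 15 ≡ 24 (mod 37).
So B = 24. Ivy then computes K = B^a mod p = 24^3 mod 37.
24^1 ≡ 24 (mod 37)
24^2 = (24^1)^2 ≡ 24^2 = 576 ≡ 21 (mod 37)
24^3 = 24^2 · 24^1 ≡ 21 · 24 ≡ 23 (mod 37).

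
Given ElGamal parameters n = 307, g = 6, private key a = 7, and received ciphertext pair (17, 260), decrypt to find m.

Shared mask s = c₁^a mod n = 17^7 mod 307.
17^1 ≡ 17 (mod 307)
17^2 = (17^1)^2 ≡ 17^2 = 289 ≡ 289 (mod 307)
17^4 = (17^2)^2 ≡ 289^2 = 83521 ≡ 17 (mod 307)
17^7 = 17^4 · 17^2 · 17^1 ≡ 17 · 289 · 17 ≡ 17 (mod 307).
So s = 17; s⁻¹ ≡ 289 (mod 307).
m = c₂ · s⁻¹ mod 307 = 260 · 289 mod 307 = 232.

232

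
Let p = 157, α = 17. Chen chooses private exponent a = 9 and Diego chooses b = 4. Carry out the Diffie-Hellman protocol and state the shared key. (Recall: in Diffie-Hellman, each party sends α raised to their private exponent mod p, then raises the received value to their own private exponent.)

Diego sends B = α^b mod p = 17^4 mod 157.
17^1 ≡ 17 (mod 157)
17^2 = (17^1)^2 ≡ 17^2 = 289 ≡ 132 (mod 157)
17^4 = (17^2)^2 ≡ 132^2 = 17424 ≡ 154 (mod 157)
So B = 154. Chen then computes K = B^a mod p = 154^9 mod 157.
154^1 ≡ 154 (mod 157)
154^2 = (154^1)^2 ≡ 154^2 = 23716 ≡ 9 (mod 157)
154^4 = (154^2)^2 ≡ 9^2 = 81 ≡ 81 (mod 157)
154^8 = (154^4)^2 ≡ 81^2 = 6561 ≡ 124 (mod 157)
154^9 = 154^8 · 154^1 ≡ 124 · 154 ≡ 99 (mod 157).

99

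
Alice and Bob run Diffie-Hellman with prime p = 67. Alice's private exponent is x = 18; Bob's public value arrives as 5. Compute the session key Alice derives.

Shared key K = 5^18 mod 67.
5^1 ≡ 5 (mod 67)
5^2 = (5^1)^2 ≡ 5^2 = 25 ≡ 25 (mod 67)
5^4 = (5^2)^2 ≡ 25^2 = 625 ≡ 22 (mod 67)
5^8 = (5^4)^2 ≡ 22^2 = 484 ≡ 15 (mod 67)
5^16 = (5^8)^2 ≡ 15^2 = 225 ≡ 24 (mod 67)
5^18 = 5^16 · 5^2 ≡ 24 · 25 ≡ 64 (mod 67).

64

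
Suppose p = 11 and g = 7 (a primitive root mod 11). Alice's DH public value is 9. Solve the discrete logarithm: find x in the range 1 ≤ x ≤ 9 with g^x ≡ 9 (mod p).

8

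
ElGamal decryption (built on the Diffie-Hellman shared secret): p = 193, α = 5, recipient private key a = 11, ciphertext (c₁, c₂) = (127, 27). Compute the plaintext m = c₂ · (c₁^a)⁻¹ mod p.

Shared mask s = c₁^a mod p = 127^11 mod 193.
127^1 ≡ 127 (mod 193)
127^2 = (127^1)^2 ≡ 127^2 = 16129 ≡ 110 (mod 193)
127^4 = (127^2)^2 ≡ 110^2 = 12100 ≡ 134 (mod 193)
127^8 = (127^4)^2 ≡ 134^2 = 17956 ≡ 7 (mod 193)
127^11 = 127^8 · 127^2 · 127^1 ≡ 7 · 110 · 127 ≡ 132 (mod 193).
So s = 132; s⁻¹ ≡ 174 (mod 193).
m = c₂ · s⁻¹ mod 193 = 27 · 174 mod 193 = 66.

66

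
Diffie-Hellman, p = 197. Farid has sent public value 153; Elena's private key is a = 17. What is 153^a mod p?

Shared key K = 153^17 mod 197.
153^1 ≡ 153 (mod 197)
153^2 = (153^1)^2 ≡ 153^2 = 23409 ≡ 163 (mod 197)
153^4 = (153^2)^2 ≡ 163^2 = 26569 ≡ 171 (mod 197)
153^8 = (153^4)^2 ≡ 171^2 = 29241 ≡ 85 (mod 197)
153^16 = (153^8)^2 ≡ 85^2 = 7225 ≡ 133 (mod 197)
153^17 = 153^16 · 153^1 ≡ 133 · 153 ≡ 58 (mod 197).

58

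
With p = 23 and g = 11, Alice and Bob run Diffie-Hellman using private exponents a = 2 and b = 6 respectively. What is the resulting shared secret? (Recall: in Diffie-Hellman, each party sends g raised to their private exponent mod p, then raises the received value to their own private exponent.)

Bob sends B = g^b mod p = 11^6 mod 23.
11^1 ≡ 11 (mod 23)
11^2 = (11^1)^2 ≡ 11^2 = 121 ≡ 6 (mod 23)
11^4 = (11^2)^2 ≡ 6^2 = 36 ≡ 13 (mod 23)
11^6 = 11^4 · 11^2 ≡ 13 · 6 ≡ 9 (mod 23).
So B = 9. Alice then computes K = B^a mod p = 9^2 mod 23.
9^1 ≡ 9 (mod 23)
9^2 = (9^1)^2 ≡ 9^2 = 81 ≡ 12 (mod 23)

12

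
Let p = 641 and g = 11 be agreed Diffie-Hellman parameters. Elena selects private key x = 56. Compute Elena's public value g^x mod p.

367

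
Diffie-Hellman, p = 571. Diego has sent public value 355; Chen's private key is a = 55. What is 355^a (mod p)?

164

Shared key K = 355^55 mod 571.
355^1 ≡ 355 (mod 571)
355^2 = (355^1)^2 ≡ 355^2 = 126025 ≡ 405 (mod 571)
355^4 = (355^2)^2 ≡ 405^2 = 164025 ≡ 148 (mod 571)
355^8 = (355^4)^2 ≡ 148^2 = 21904 ≡ 206 (mod 571)
355^16 = (355^8)^2 ≡ 206^2 = 42436 ≡ 182 (mod 571)
355^32 = (355^16)^2 ≡ 182^2 = 33124 ≡ 6 (mod 571)
355^55 = 355^32 · 355^16 · 355^4 · 355^2 · 355^1 ≡ 6 · 182 · 148 · 405 · 355 ≡ 164 (mod 571).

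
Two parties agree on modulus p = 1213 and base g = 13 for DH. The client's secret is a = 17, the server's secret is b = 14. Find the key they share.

651

The client sends A = g^a mod p = 13^17 mod 1213.
13^1 ≡ 13 (mod 1213)
13^2 = (13^1)^2 ≡ 13^2 = 169 ≡ 169 (mod 1213)
13^4 = (13^2)^2 ≡ 169^2 = 28561 ≡ 662 (mod 1213)
13^8 = (13^4)^2 ≡ 662^2 = 438244 ≡ 351 (mod 1213)
13^16 = (13^8)^2 ≡ 351^2 = 123201 ≡ 688 (mod 1213)
13^17 = 13^16 · 13^1 ≡ 688 · 13 ≡ 453 (mod 1213).
So A = 453. The server then computes K = A^b mod p = 453^14 mod 1213.
453^1 ≡ 453 (mod 1213)
453^2 = (453^1)^2 ≡ 453^2 = 205209 ≡ 212 (mod 1213)
453^4 = (453^2)^2 ≡ 212^2 = 44944 ≡ 63 (mod 1213)
453^8 = (453^4)^2 ≡ 63^2 = 3969 ≡ 330 (mod 1213)
453^14 = 453^8 · 453^4 · 453^2 ≡ 330 · 63 · 212 ≡ 651 (mod 1213).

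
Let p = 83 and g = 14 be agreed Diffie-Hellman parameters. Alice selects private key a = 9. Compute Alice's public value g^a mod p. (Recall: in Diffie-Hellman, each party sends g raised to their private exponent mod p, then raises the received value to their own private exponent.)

Public value = 14^9 mod 83.
14^1 ≡ 14 (mod 83)
14^2 = (14^1)^2 ≡ 14^2 = 196 ≡ 30 (mod 83)
14^4 = (14^2)^2 ≡ 30^2 = 900 ≡ 70 (mod 83)
14^8 = (14^4)^2 ≡ 70^2 = 4900 ≡ 3 (mod 83)
14^9 = 14^8 · 14^1 ≡ 3 · 14 ≡ 42 (mod 83).

42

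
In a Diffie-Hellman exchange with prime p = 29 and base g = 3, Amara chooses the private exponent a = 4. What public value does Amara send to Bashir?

Public value = 3^4 mod 29.
3^1 ≡ 3 (mod 29)
3^2 = (3^1)^2 ≡ 3^2 = 9 ≡ 9 (mod 29)
3^4 = (3^2)^2 ≡ 9^2 = 81 ≡ 23 (mod 29)

23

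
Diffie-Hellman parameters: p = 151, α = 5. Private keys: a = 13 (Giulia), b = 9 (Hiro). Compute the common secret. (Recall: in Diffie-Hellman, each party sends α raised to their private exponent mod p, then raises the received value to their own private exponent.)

98

Hiro sends B = α^b mod p = 5^9 mod 151.
5^1 ≡ 5 (mod 151)
5^2 = (5^1)^2 ≡ 5^2 = 25 ≡ 25 (mod 151)
5^4 = (5^2)^2 ≡ 25^2 = 625 ≡ 21 (mod 151)
5^8 = (5^4)^2 ≡ 21^2 = 441 ≡ 139 (mod 151)
5^9 = 5^8 · 5^1 ≡ 139 · 5 ≡ 91 (mod 151).
So B = 91. Giulia then computes K = B^a mod p = 91^13 mod 151.
91^1 ≡ 91 (mod 151)
91^2 = (91^1)^2 ≡ 91^2 = 8281 ≡ 127 (mod 151)
91^4 = (91^2)^2 ≡ 127^2 = 16129 ≡ 123 (mod 151)
91^8 = (91^4)^2 ≡ 123^2 = 15129 ≡ 29 (mod 151)
91^13 = 91^8 · 91^4 · 91^1 ≡ 29 · 123 · 91 ≡ 98 (mod 151).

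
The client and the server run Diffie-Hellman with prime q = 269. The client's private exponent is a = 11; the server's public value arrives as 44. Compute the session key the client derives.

205

Shared key K = 44^11 mod 269.
44^1 ≡ 44 (mod 269)
44^2 = (44^1)^2 ≡ 44^2 = 1936 ≡ 53 (mod 269)
44^4 = (44^2)^2 ≡ 53^2 = 2809 ≡ 119 (mod 269)
44^8 = (44^4)^2 ≡ 119^2 = 14161 ≡ 173 (mod 269)
44^11 = 44^8 · 44^2 · 44^1 ≡ 173 · 53 · 44 ≡ 205 (mod 269).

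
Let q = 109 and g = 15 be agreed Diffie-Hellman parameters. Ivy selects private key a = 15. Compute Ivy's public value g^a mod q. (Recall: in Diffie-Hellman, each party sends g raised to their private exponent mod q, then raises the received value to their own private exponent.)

66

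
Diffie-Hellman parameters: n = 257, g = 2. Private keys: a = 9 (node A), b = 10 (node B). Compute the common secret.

253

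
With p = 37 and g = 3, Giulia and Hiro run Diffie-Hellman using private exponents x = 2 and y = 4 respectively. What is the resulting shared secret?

12

Giulia sends A = g^x mod p = 3^2 mod 37.
3^1 ≡ 3 (mod 37)
3^2 = (3^1)^2 ≡ 3^2 = 9 ≡ 9 (mod 37)
So A = 9. Hiro then computes K = A^y mod p = 9^4 mod 37.
9^1 ≡ 9 (mod 37)
9^2 = (9^1)^2 ≡ 9^2 = 81 ≡ 7 (mod 37)
9^4 = (9^2)^2 ≡ 7^2 = 49 ≡ 12 (mod 37)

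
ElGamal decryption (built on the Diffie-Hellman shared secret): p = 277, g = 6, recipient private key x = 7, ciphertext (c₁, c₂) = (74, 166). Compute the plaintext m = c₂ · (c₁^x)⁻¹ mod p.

Shared mask s = c₁^x mod p = 74^7 mod 277.
74^1 ≡ 74 (mod 277)
74^2 = (74^1)^2 ≡ 74^2 = 5476 ≡ 213 (mod 277)
74^4 = (74^2)^2 ≡ 213^2 = 45369 ≡ 218 (mod 277)
74^7 = 74^4 · 74^2 · 74^1 ≡ 218 · 213 · 74 ≡ 208 (mod 277).
So s = 208; s⁻¹ ≡ 4 (mod 277).
m = c₂ · s⁻¹ mod 277 = 166 · 4 mod 277 = 110.

110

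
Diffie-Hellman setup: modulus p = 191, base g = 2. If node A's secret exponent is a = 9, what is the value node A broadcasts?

Public value = 2^9 mod 191.
2^1 ≡ 2 (mod 191)
2^2 = (2^1)^2 ≡ 2^2 = 4 ≡ 4 (mod 191)
2^4 = (2^2)^2 ≡ 4^2 = 16 ≡ 16 (mod 191)
2^8 = (2^4)^2 ≡ 16^2 = 256 ≡ 65 (mod 191)
2^9 = 2^8 · 2^1 ≡ 65 · 2 ≡ 130 (mod 191).

130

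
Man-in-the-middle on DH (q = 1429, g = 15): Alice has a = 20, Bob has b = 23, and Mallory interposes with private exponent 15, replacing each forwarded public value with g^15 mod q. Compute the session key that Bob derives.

642

Bob receives Mallory's public value M = 15^15 mod 1429 instead of the honest one.
15^1 ≡ 15 (mod 1429)
15^2 = (15^1)^2 ≡ 15^2 = 225 ≡ 225 (mod 1429)
15^4 = (15^2)^2 ≡ 225^2 = 50625 ≡ 610 (mod 1429)
15^8 = (15^4)^2 ≡ 610^2 = 372100 ≡ 560 (mod 1429)
15^15 = 15^8 · 15^4 · 15^2 · 15^1 ≡ 560 · 610 · 225 · 15 ≡ 1377 (mod 1429).
So M = 1377. Bob computes K = M^23 mod 1429.
1377^1 ≡ 1377 (mod 1429)
1377^2 = (1377^1)^2 ≡ 1377^2 = 1896129 ≡ 1275 (mod 1429)
1377^4 = (1377^2)^2 ≡ 1275^2 = 1625625 ≡ 852 (mod 1429)
1377^8 = (1377^4)^2 ≡ 852^2 = 725904 ≡ 1401 (mod 1429)
1377^16 = (1377^8)^2 ≡ 1401^2 = 1962801 ≡ 784 (mod 1429)
1377^23 = 1377^16 · 1377^4 · 1377^2 · 1377^1 ≡ 784 · 852 · 1275 · 1377 ≡ 642 (mod 1429).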